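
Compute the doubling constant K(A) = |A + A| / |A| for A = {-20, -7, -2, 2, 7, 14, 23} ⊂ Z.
K = |A + A| / |A| = 25/7

Enumerate A + A = {a + b : a, b ∈ A}. With |A| = 7, there are |A|^2 = 49 ordered sum pairs; collecting distinct values, A + A = {-40, -27, -22, -18, -14, -13, -9, -6, -5, -4, 0, 3, 4, 5, 7, 9, 12, 14, 16, 21, 25, 28, 30, 37, 46}, so |A + A| = 25. Thus K = 25/7. For comparison, the minimum possible |A + A| over all 7-element sets is 2·7 − 1 = 13 (so min K = 13/7), attained only by arithmetic progressions.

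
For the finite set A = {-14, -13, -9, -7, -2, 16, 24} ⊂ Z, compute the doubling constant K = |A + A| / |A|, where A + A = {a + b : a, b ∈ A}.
K = |A + A| / |A| = 27/7

Enumerate A + A = {a + b : a, b ∈ A}. With |A| = 7, there are |A|^2 = 49 ordered sum pairs; collecting distinct values, A + A = {-28, -27, -26, -23, -22, -21, -20, -18, -16, -15, -14, -11, -9, -4, 2, 3, 7, 9, 10, 11, 14, 15, 17, 22, 32, 40, 48}, so |A + A| = 27. Thus K = 27/7. For comparison, the minimum possible |A + A| over all 7-element sets is 2·7 − 1 = 13 (so min K = 13/7), attained only by arithmetic progressions.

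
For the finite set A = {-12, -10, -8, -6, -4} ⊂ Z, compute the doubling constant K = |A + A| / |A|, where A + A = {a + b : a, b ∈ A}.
K = |A + A| / |A| = 9/5

Enumerate A + A = {a + b : a, b ∈ A}. With |A| = 5, there are |A|^2 = 25 ordered sum pairs; collecting distinct values, A + A = {-24, -22, -20, -18, -16, -14, -12, -10, -8}, so |A + A| = 9. Thus K = 9/5. Here |A + A| = 2|A| − 1 = 9, the minimum possible — so K = 9/5 is minimal, which holds iff A is an arithmetic progression.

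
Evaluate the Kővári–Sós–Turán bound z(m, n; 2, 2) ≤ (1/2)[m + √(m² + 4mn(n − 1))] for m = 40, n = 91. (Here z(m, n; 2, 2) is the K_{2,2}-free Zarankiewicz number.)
z(40, 91; 2, 2) ≤ (1/2)[40 + √(40² + 4·40·91·90)] = (1/2)[40 + √1312000] = 592.7128

Kővári–Sós–Turán: let r_1, ..., r_40 be the row sums and z = Σ r_i the total number of 1s. Each pair of columns can share at most one row with both entries 1 (else a 2×2 all-ones block appears), so Σ_i C(r_i, 2) ≤ C(91, 2) = 4095. By convexity Σ_i C(r_i, 2) ≥ 40·C(z/40, 2) = z(z − 40)/(2·40), giving z² − 40z − 40·91·90 ≤ 0 and hence z ≤ (1/2)[40 + √(1600 + 4·327600)] = (1/2)[40 + √1312000] ≈ (1/2)(40 + 1145.4257) = 592.7128.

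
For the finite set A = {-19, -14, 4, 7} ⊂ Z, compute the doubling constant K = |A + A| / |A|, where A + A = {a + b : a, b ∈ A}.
K = |A + A| / |A| = 10/4 = 5/2

Enumerate A + A = {a + b : a, b ∈ A}. With |A| = 4, there are |A|^2 = 16 ordered sum pairs; collecting distinct values, A + A = {-38, -33, -28, -15, -12, -10, -7, 8, 11, 14}, so |A + A| = 10. Thus K = 10/4 = 5/2. For comparison, the minimum possible |A + A| over all 4-element sets is 2·4 − 1 = 7 (so min K = 7/4), attained only by arithmetic progressions.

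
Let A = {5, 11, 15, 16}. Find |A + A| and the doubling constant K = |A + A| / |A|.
K = |A + A| / |A| = 10/4 = 5/2

Enumerate A + A = {a + b : a, b ∈ A}. With |A| = 4, there are |A|^2 = 16 ordered sum pairs; collecting distinct values, A + A = {10, 16, 20, 21, 22, 26, 27, 30, 31, 32}, so |A + A| = 10. Thus K = 10/4 = 5/2. For comparison, the minimum possible |A + A| over all 4-element sets is 2·4 − 1 = 7 (so min K = 7/4), attained only by arithmetic progressions.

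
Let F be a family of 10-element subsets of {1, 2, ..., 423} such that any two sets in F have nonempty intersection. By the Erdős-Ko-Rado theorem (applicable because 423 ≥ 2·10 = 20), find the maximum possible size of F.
max |F| = C(422, 9) = 1073368713877122520

The Erdős-Ko-Rado theorem states: for n ≥ 2k, an intersecting family of k-subsets of an n-element set has size at most C(n − 1, k − 1), with equality for 'star' families {A ⊆ [n] : |A| = k, i ∈ A} (fix an element i). For n = 423, k = 10: C(422, 9) = 1073368713877122520.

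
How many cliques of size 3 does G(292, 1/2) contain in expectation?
E[# K_3] = C(292, 3) · (1/2)^C(3, 2) = 4106980 / 2^3 = 1026745/2 = 513372.5

For each 3-subset S of vertices (there are C(292, 3) = 4106980 such S), let X_S = 1 if S induces a K_3 (all C(3, 2) = 3 edges present). Then P(X_S = 1) = (1/2)^3 = 1/8. By linearity of expectation, E[# K_3] = C(292, 3) · (1/2)^3 = 4106980 / 8 = 1026745/2 = 513372.5.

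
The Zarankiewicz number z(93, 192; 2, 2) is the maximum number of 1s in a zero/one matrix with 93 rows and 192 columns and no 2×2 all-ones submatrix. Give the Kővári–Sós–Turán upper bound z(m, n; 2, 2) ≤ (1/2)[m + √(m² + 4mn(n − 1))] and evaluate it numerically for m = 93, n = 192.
z(93, 192; 2, 2) ≤ (1/2)[93 + √(93² + 4·93·192·191)] = (1/2)[93 + √13650633] = 1893.8382

Kővári–Sós–Turán: let r_1, ..., r_93 be the row sums and z = Σ r_i the total number of 1s. Each pair of columns can share at most one row with both entries 1 (else a 2×2 all-ones block appears), so Σ_i C(r_i, 2) ≤ C(192, 2) = 18336. By convexity Σ_i C(r_i, 2) ≥ 93·C(z/93, 2) = z(z − 93)/(2·93), giving z² − 93z − 93·192·191 ≤ 0 and hence z ≤ (1/2)[93 + √(8649 + 4·3410496)] = (1/2)[93 + √13650633] ≈ (1/2)(93 + 3694.6763) = 1893.8382.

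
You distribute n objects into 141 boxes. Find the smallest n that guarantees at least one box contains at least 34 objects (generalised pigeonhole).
n = (34 − 1)·141 + 1 = 4654

By the generalised pigeonhole principle, to guarantee some box contains ≥ r objects we need more than (r − 1) · k objects total. Threshold: n = (r − 1) · k + 1. With r = 34 and k = 141: n = 33 · 141 + 1 = 4653 + 1 = 4654. For n = 4653 = 33 · 141, we can put exactly 33 objects in every box, avoiding 34 in any single one — so 4654 is tight.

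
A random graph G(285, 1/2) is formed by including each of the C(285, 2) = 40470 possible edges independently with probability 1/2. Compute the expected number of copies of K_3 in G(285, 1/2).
E[# K_3] = C(285, 3) · (1/2)^C(3, 2) = 3817670 / 2^3 = 1908835/4 = 477208.75

For each 3-subset S of vertices (there are C(285, 3) = 3817670 such S), let X_S = 1 if S induces a K_3 (all C(3, 2) = 3 edges present). Then P(X_S = 1) = (1/2)^3 = 1/8. By linearity of expectation, E[# K_3] = C(285, 3) · (1/2)^3 = 3817670 / 8 = 1908835/4 = 477208.75.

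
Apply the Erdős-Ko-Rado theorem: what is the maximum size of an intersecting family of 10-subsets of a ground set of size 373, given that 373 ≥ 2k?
max |F| = C(372, 9) = 341013147552033320

Erdős-Ko-Rado (1961): when n ≥ 2k, max |F| = C(n−1, k−1). The bound is attained by the star {A : i ∈ A} for any fixed i ∈ [n]. Here C(373−1, 10−1) = C(372, 9) = 341013147552033320.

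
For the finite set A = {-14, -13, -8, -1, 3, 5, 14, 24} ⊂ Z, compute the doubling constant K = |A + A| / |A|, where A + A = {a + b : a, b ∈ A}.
K = |A + A| / |A| = 33/8

Enumerate A + A = {a + b : a, b ∈ A}. With |A| = 8, there are |A|^2 = 64 ordered sum pairs; collecting distinct values, A + A = {-28, -27, -26, -22, -21, -16, -15, -14, -11, -10, -9, -8, -5, -3, -2, 0, 1, 2, 4, 6, 8, 10, 11, 13, 16, 17, 19, 23, 27, 28, 29, 38, 48}, so |A + A| = 33. Thus K = 33/8. For comparison, the minimum possible |A + A| over all 8-element sets is 2·8 − 1 = 15 (so min K = 15/8), attained only by arithmetic progressions.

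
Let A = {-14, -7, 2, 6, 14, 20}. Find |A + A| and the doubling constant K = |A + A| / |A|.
K = |A + A| / |A| = 21/6 = 7/2

Enumerate A + A = {a + b : a, b ∈ A}. With |A| = 6, there are |A|^2 = 36 ordered sum pairs; collecting distinct values, A + A = {-28, -21, -14, -12, -8, -5, -1, 0, 4, 6, 7, 8, 12, 13, 16, 20, 22, 26, 28, 34, 40}, so |A + A| = 21. Thus K = 21/6 = 7/2. For comparison, the minimum possible |A + A| over all 6-element sets is 2·6 − 1 = 11 (so min K = 11/6), attained only by arithmetic progressions.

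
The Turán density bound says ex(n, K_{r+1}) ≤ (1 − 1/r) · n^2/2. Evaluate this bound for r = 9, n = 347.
Turán density bound = (8/9) · 347^2/2 = 481636/9 ≈ 53515.1111

Turán's theorem: ex(n, K_{r+1}) is achieved by the complete r-partite Turán graph T(n, r) with parts as balanced as possible, and is at most (1 − 1/r) · n^2/2. For r = 9, n = 347: the density bound is (8/9) · 120409/2 = 481636/9 ≈ 53515.1111. The integer-valued extremum is e(T(347, 9)) = 53514, which is strictly less than the density bound 481636/9 since 9 ∤ 347 (the parts of T(347, 9) cannot all be equal).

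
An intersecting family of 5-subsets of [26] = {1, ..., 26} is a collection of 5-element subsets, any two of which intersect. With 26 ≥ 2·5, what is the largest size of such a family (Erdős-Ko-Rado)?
max |F| = C(25, 4) = 12650

Erdős-Ko-Rado (1961): when n ≥ 2k, max |F| = C(n−1, k−1). The bound is attained by the star {A : i ∈ A} for any fixed i ∈ [n]. Here C(26−1, 5−1) = C(25, 4) = 12650.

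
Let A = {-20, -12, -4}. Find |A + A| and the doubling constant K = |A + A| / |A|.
K = |A + A| / |A| = 5/3

Enumerate A + A = {a + b : a, b ∈ A}. With |A| = 3, there are |A|^2 = 9 ordered sum pairs; collecting distinct values, A + A = {-40, -32, -24, -16, -8}, so |A + A| = 5. Thus K = 5/3. Here |A + A| = 2|A| − 1 = 5, the minimum possible — so K = 5/3 is minimal, which holds iff A is an arithmetic progression.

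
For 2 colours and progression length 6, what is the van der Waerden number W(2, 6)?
W(2, 6) = 1132

W(2, 6) = 1132. The lower bound W(2, 6) > 1131 comes from an explicit good 2-colouring of [1, 1131]; the upper bound W(2, 6) ≤ 1132 was verified by exhaustive search over 2-colourings of [1, 1132].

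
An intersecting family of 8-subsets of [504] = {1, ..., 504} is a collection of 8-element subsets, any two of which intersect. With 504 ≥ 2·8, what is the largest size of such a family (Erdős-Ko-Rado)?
max |F| = C(503, 7) = 1550012402008925

Erdős-Ko-Rado (1961): when n ≥ 2k, max |F| = C(n−1, k−1). The bound is attained by the star {A : i ∈ A} for any fixed i ∈ [n]. Here C(504−1, 8−1) = C(503, 7) = 1550012402008925.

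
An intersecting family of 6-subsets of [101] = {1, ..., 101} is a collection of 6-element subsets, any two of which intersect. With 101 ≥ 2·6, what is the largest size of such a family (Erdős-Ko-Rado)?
max |F| = C(100, 5) = 75287520

The Erdős-Ko-Rado theorem states: for n ≥ 2k, an intersecting family of k-subsets of an n-element set has size at most C(n − 1, k − 1), with equality for 'star' families {A ⊆ [n] : |A| = k, i ∈ A} (fix an element i). For n = 101, k = 6: C(100, 5) = 75287520.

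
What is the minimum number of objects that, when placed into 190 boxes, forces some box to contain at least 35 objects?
n = (35 − 1)·190 + 1 = 6461

By the generalised pigeonhole principle, to guarantee some box contains ≥ r objects we need more than (r − 1) · k objects total. Threshold: n = (r − 1) · k + 1. With r = 35 and k = 190: n = 34 · 190 + 1 = 6460 + 1 = 6461. For n = 6460 = 34 · 190, we can put exactly 34 objects in every box, avoiding 35 in any single one — so 6461 is tight.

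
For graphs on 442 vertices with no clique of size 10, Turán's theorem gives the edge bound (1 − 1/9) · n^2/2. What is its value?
Turán density bound = (8/9) · 442^2/2 = 781456/9 ≈ 86828.4444

Turán's theorem: ex(n, K_{r+1}) is achieved by the complete r-partite Turán graph T(n, r) with parts as balanced as possible, and is at most (1 − 1/r) · n^2/2. For r = 9, n = 442: the density bound is (8/9) · 195364/2 = 781456/9 ≈ 86828.4444. The integer-valued extremum is e(T(442, 9)) = 86828, which is strictly less than the density bound 781456/9 since 9 ∤ 442 (the parts of T(442, 9) cannot all be equal).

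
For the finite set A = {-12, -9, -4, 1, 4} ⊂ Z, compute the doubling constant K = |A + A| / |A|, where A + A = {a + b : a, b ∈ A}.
K = |A + A| / |A| = 13/5

Enumerate A + A = {a + b : a, b ∈ A}. With |A| = 5, there are |A|^2 = 25 ordered sum pairs; collecting distinct values, A + A = {-24, -21, -18, -16, -13, -11, -8, -5, -3, 0, 2, 5, 8}, so |A + A| = 13. Thus K = 13/5. For comparison, the minimum possible |A + A| over all 5-element sets is 2·5 − 1 = 9 (so min K = 9/5), attained only by arithmetic progressions.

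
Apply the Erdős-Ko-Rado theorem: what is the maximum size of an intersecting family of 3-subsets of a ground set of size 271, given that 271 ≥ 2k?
max |F| = C(270, 2) = 36315

Erdős-Ko-Rado (1961): when n ≥ 2k, max |F| = C(n−1, k−1). The bound is attained by the star {A : i ∈ A} for any fixed i ∈ [n]. Here C(271−1, 3−1) = C(270, 2) = 36315.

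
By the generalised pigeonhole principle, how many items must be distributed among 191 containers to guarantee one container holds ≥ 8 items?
n = (8 − 1)·191 + 1 = 1338

By the generalised pigeonhole principle, to guarantee some box contains ≥ r objects we need more than (r − 1) · k objects total. Threshold: n = (r − 1) · k + 1. With r = 8 and k = 191: n = 7 · 191 + 1 = 1337 + 1 = 1338. For n = 1337 = 7 · 191, we can put exactly 7 objects in every box, avoiding 8 in any single one — so 1338 is tight.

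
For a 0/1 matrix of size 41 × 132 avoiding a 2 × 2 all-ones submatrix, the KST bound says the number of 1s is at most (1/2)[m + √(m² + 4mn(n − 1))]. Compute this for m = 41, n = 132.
z(41, 132; 2, 2) ≤ (1/2)[41 + √(41² + 4·41·132·131)] = (1/2)[41 + √2837569] = 862.7543

Kővári–Sós–Turán: let r_1, ..., r_41 be the row sums and z = Σ r_i the total number of 1s. Each pair of columns can share at most one row with both entries 1 (else a 2×2 all-ones block appears), so Σ_i C(r_i, 2) ≤ C(132, 2) = 8646. By convexity Σ_i C(r_i, 2) ≥ 41·C(z/41, 2) = z(z − 41)/(2·41), giving z² − 41z − 41·132·131 ≤ 0 and hence z ≤ (1/2)[41 + √(1681 + 4·708972)] = (1/2)[41 + √2837569] ≈ (1/2)(41 + 1684.5085) = 862.7543.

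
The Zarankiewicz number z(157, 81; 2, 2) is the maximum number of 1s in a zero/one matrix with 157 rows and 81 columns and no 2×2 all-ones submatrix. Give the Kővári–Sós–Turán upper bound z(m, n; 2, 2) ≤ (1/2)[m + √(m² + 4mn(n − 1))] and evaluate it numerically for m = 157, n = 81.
z(157, 81; 2, 2) ≤ (1/2)[157 + √(157² + 4·157·81·80)] = (1/2)[157 + √4094089] = 1090.1928

Kővári–Sós–Turán: let r_1, ..., r_157 be the row sums and z = Σ r_i the total number of 1s. Each pair of columns can share at most one row with both entries 1 (else a 2×2 all-ones block appears), so Σ_i C(r_i, 2) ≤ C(81, 2) = 3240. By convexity Σ_i C(r_i, 2) ≥ 157·C(z/157, 2) = z(z − 157)/(2·157), giving z² − 157z − 157·81·80 ≤ 0 and hence z ≤ (1/2)[157 + √(24649 + 4·1017360)] = (1/2)[157 + √4094089] ≈ (1/2)(157 + 2023.3855) = 1090.1928.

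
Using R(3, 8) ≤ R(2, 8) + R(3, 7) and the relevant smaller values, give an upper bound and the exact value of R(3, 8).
R(3, 8) ≤ R(2, 8) + R(3, 7) = 8 + 23 = 31; exact value R(3, 8) = 28.

The Erdős–Szekeres recurrence R(r, s) ≤ R(r−1, s) + R(r, s−1) applied to (r, s) = (3, 8) gives
  R(3, 8) ≤ R(2, 8) + R(3, 7) = 8 + 23 = 31.
(Recall R(2, k) = k and R is symmetric.) The recurrence is not tight here (it gives 31, but the exact value is R(3, 8) = 28); the tight upper bound requires a sharper argument than the simple recurrence, combined with a lower-bound construction on K_{27}.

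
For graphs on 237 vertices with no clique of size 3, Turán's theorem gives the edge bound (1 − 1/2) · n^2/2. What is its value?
Turán density bound = (1/2) · 237^2/2 = 56169/4 ≈ 14042.25

Turán's theorem: ex(n, K_{r+1}) is achieved by the complete r-partite Turán graph T(n, r) with parts as balanced as possible, and is at most (1 − 1/r) · n^2/2. For r = 2, n = 237: the density bound is (1/2) · 56169/2 = 56169/4 ≈ 14042.25. The integer-valued extremum is e(T(237, 2)) = 14042, which is strictly less than the density bound 56169/4 since 2 ∤ 237 (the parts of T(237, 2) cannot all be equal).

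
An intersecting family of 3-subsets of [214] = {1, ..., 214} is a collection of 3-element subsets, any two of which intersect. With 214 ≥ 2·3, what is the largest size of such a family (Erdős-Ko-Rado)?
max |F| = C(213, 2) = 22578

The Erdős-Ko-Rado theorem states: for n ≥ 2k, an intersecting family of k-subsets of an n-element set has size at most C(n − 1, k − 1), with equality for 'star' families {A ⊆ [n] : |A| = k, i ∈ A} (fix an element i). For n = 214, k = 3: C(213, 2) = 22578.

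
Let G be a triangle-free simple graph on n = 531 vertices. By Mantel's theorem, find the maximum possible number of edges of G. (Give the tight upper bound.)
ex(531, K_3) = ⌊531^2/4⌋ = 70490

Mantel (1907): a triangle-free graph on n vertices has at most ⌊n^2/4⌋ edges, with equality for the complete bipartite graph K_{⌊n/2⌋, ⌈n/2⌉}. For n = 531: ⌊531^2/4⌋ = ⌊281961/4⌋ = 70490. The extremal graph is K_{265, 266}, which has 265·266 = 70490 edges.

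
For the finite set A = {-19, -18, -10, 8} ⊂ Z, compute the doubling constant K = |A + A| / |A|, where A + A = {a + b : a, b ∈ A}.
K = |A + A| / |A| = 10/4 = 5/2

Enumerate A + A = {a + b : a, b ∈ A}. With |A| = 4, there are |A|^2 = 16 ordered sum pairs; collecting distinct values, A + A = {-38, -37, -36, -29, -28, -20, -11, -10, -2, 16}, so |A + A| = 10. Thus K = 10/4 = 5/2. For comparison, the minimum possible |A + A| over all 4-element sets is 2·4 − 1 = 7 (so min K = 7/4), attained only by arithmetic progressions.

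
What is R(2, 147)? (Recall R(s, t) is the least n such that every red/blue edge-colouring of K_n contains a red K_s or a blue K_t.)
R(2, 147) = 147

R(2, k) = k for all k ≥ 2: in a 2-colouring of K_k, either some edge is red (a red K_2) or all edges are blue (a blue K_k). And K_{146} coloured all-blue has no blue K_147, so R(2, 147) > 146. Hence R(2, 147) = 147.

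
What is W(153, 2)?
W(153, 2) = 153 + 1 = 154

A 2-term AP is any pair of integers, so a monochromatic 2-AP exists iff some colour is used at least twice. With 153 colours, the colouring i ↦ i on {1, ..., 153} uses each colour once, avoiding any monochromatic pair, so W(153, 2) > 153. For {1, ..., 154}, pigeonhole forces two integers of the same colour, which form a monochromatic 2-AP. Hence W(153, 2) = 154.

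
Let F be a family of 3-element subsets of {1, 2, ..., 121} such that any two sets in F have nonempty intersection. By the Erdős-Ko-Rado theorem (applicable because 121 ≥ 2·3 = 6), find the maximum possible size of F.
max |F| = C(120, 2) = 7140

The Erdős-Ko-Rado theorem states: for n ≥ 2k, an intersecting family of k-subsets of an n-element set has size at most C(n − 1, k − 1), with equality for 'star' families {A ⊆ [n] : |A| = k, i ∈ A} (fix an element i). For n = 121, k = 3: C(120, 2) = 7140.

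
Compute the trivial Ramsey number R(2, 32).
R(2, 32) = 32

R(2, k) = k for all k ≥ 2: in a 2-colouring of K_k, either some edge is red (a red K_2) or all edges are blue (a blue K_k). And K_{31} coloured all-blue has no blue K_32, so R(2, 32) > 31. Hence R(2, 32) = 32.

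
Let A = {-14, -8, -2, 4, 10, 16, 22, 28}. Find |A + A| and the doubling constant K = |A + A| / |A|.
K = |A + A| / |A| = 15/8

Enumerate A + A = {a + b : a, b ∈ A}. With |A| = 8, there are |A|^2 = 64 ordered sum pairs; collecting distinct values, A + A = {-28, -22, -16, -10, -4, 2, 8, 14, 20, 26, 32, 38, 44, 50, 56}, so |A + A| = 15. Thus K = 15/8. Here |A + A| = 2|A| − 1 = 15, the minimum possible — so K = 15/8 is minimal, which holds iff A is an arithmetic progression.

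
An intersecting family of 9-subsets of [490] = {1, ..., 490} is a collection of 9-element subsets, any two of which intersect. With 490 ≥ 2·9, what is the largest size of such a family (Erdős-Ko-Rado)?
max |F| = C(489, 8) = 76551667882585533

Erdős-Ko-Rado (1961): when n ≥ 2k, max |F| = C(n−1, k−1). The bound is attained by the star {A : i ∈ A} for any fixed i ∈ [n]. Here C(490−1, 9−1) = C(489, 8) = 76551667882585533.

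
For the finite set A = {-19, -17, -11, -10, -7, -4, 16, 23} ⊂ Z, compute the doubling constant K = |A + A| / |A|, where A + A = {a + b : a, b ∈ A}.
K = |A + A| / |A| = 32/8 = 4

Enumerate A + A = {a + b : a, b ∈ A}. With |A| = 8, there are |A|^2 = 64 ordered sum pairs; collecting distinct values, A + A = {-38, -36, -34, -30, -29, -28, -27, -26, -24, -23, -22, -21, -20, -18, -17, -15, -14, -11, -8, -3, -1, 4, 5, 6, 9, 12, 13, 16, 19, 32, 39, 46}, so |A + A| = 32. Thus K = 32/8 = 4. For comparison, the minimum possible |A + A| over all 8-element sets is 2·8 − 1 = 15 (so min K = 15/8), attained only by arithmetic progressions.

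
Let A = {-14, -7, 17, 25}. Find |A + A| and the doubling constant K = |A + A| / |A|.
K = |A + A| / |A| = 10/4 = 5/2

Enumerate A + A = {a + b : a, b ∈ A}. With |A| = 4, there are |A|^2 = 16 ordered sum pairs; collecting distinct values, A + A = {-28, -21, -14, 3, 10, 11, 18, 34, 42, 50}, so |A + A| = 10. Thus K = 10/4 = 5/2. For comparison, the minimum possible |A + A| over all 4-element sets is 2·4 − 1 = 7 (so min K = 7/4), attained only by arithmetic progressions.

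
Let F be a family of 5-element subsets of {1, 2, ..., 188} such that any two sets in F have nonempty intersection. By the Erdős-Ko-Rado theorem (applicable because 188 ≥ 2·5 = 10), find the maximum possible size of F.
max |F| = C(187, 4) = 49332470

The Erdős-Ko-Rado theorem states: for n ≥ 2k, an intersecting family of k-subsets of an n-element set has size at most C(n − 1, k − 1), with equality for 'star' families {A ⊆ [n] : |A| = k, i ∈ A} (fix an element i). For n = 188, k = 5: C(187, 4) = 49332470.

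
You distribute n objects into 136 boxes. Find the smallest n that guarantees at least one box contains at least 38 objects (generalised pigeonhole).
n = (38 − 1)·136 + 1 = 5033

By the generalised pigeonhole principle, to guarantee some box contains ≥ r objects we need more than (r − 1) · k objects total. Threshold: n = (r − 1) · k + 1. With r = 38 and k = 136: n = 37 · 136 + 1 = 5032 + 1 = 5033. For n = 5032 = 37 · 136, we can put exactly 37 objects in every box, avoiding 38 in any single one — so 5033 is tight.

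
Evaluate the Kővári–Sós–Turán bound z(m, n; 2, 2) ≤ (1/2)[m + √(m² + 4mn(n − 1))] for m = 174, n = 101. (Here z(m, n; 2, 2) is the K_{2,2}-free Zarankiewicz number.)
z(174, 101; 2, 2) ≤ (1/2)[174 + √(174² + 4·174·101·100)] = (1/2)[174 + √7059876] = 1415.5214

Kővári–Sós–Turán: let r_1, ..., r_174 be the row sums and z = Σ r_i the total number of 1s. Each pair of columns can share at most one row with both entries 1 (else a 2×2 all-ones block appears), so Σ_i C(r_i, 2) ≤ C(101, 2) = 5050. By convexity Σ_i C(r_i, 2) ≥ 174·C(z/174, 2) = z(z − 174)/(2·174), giving z² − 174z − 174·101·100 ≤ 0 and hence z ≤ (1/2)[174 + √(30276 + 4·1757400)] = (1/2)[174 + √7059876] ≈ (1/2)(174 + 2657.0427) = 1415.5214.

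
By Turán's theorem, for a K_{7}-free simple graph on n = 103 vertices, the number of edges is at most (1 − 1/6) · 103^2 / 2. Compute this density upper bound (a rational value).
Turán density bound = (5/6) · 103^2/2 = 53045/12 ≈ 4420.4167

Turán's theorem: ex(n, K_{r+1}) is achieved by the complete r-partite Turán graph T(n, r) with parts as balanced as possible, and is at most (1 − 1/r) · n^2/2. For r = 6, n = 103: the density bound is (5/6) · 10609/2 = 53045/12 ≈ 4420.4167. The integer-valued extremum is e(T(103, 6)) = 4420, which is strictly less than the density bound 53045/12 since 6 ∤ 103 (the parts of T(103, 6) cannot all be equal).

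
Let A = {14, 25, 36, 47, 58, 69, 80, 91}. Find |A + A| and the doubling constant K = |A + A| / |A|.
K = |A + A| / |A| = 15/8

Enumerate A + A = {a + b : a, b ∈ A}. With |A| = 8, there are |A|^2 = 64 ordered sum pairs; collecting distinct values, A + A = {28, 39, 50, 61, 72, 83, 94, 105, 116, 127, 138, 149, 160, 171, 182}, so |A + A| = 15. Thus K = 15/8. Here |A + A| = 2|A| − 1 = 15, the minimum possible — so K = 15/8 is minimal, which holds iff A is an arithmetic progression.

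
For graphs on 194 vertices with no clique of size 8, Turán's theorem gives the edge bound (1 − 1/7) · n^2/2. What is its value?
Turán density bound = (6/7) · 194^2/2 = 112908/7 ≈ 16129.7143

Turán's theorem: ex(n, K_{r+1}) is achieved by the complete r-partite Turán graph T(n, r) with parts as balanced as possible, and is at most (1 − 1/r) · n^2/2. For r = 7, n = 194: the density bound is (6/7) · 37636/2 = 112908/7 ≈ 16129.7143. The integer-valued extremum is e(T(194, 7)) = 16129, which is strictly less than the density bound 112908/7 since 7 ∤ 194 (the parts of T(194, 7) cannot all be equal).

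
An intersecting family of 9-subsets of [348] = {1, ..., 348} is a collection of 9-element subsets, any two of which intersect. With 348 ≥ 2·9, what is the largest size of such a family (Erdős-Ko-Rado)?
max |F| = C(347, 8) = 4806357933264195

Erdős-Ko-Rado (1961): when n ≥ 2k, max |F| = C(n−1, k−1). The bound is attained by the star {A : i ∈ A} for any fixed i ∈ [n]. Here C(348−1, 9−1) = C(347, 8) = 4806357933264195.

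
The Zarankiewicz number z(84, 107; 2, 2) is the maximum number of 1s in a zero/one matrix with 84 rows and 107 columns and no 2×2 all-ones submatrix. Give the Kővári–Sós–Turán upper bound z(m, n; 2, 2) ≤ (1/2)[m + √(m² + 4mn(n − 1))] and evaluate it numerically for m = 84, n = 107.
z(84, 107; 2, 2) ≤ (1/2)[84 + √(84² + 4·84·107·106)] = (1/2)[84 + √3817968] = 1018.9811

Kővári–Sós–Turán: let r_1, ..., r_84 be the row sums and z = Σ r_i the total number of 1s. Each pair of columns can share at most one row with both entries 1 (else a 2×2 all-ones block appears), so Σ_i C(r_i, 2) ≤ C(107, 2) = 5671. By convexity Σ_i C(r_i, 2) ≥ 84·C(z/84, 2) = z(z − 84)/(2·84), giving z² − 84z − 84·107·106 ≤ 0 and hence z ≤ (1/2)[84 + √(7056 + 4·952728)] = (1/2)[84 + √3817968] ≈ (1/2)(84 + 1953.9621) = 1018.9811.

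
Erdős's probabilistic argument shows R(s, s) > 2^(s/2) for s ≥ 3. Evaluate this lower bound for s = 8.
2^(8/2) = 16; so R(8, 8) > 16

Colour each edge of K_n uniformly at random with red/blue. The expected number of monochromatic K_8 is C(n, 8) · 2 · 2^(−C(8,2)). If C(n, 8) · 2^(1 − C(8,2)) < 1, then with positive probability no monochromatic K_8 exists, so R(8, 8) > n. The standard estimate C(n, 8) ≤ n^8/8! shows this inequality holds whenever n ≤ 2^(8/2) (since 8! · 2^(C(8,2) − 1) > 2^(8^2/2) ≥ n^8). Hence R(8, 8) > 2^(8/2) = 16.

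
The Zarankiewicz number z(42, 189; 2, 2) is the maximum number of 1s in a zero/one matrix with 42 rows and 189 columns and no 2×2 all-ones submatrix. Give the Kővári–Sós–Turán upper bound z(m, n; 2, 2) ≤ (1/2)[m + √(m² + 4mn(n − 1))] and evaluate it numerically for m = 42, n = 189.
z(42, 189; 2, 2) ≤ (1/2)[42 + √(42² + 4·42·189·188)] = (1/2)[42 + √5971140] = 1242.7958

Kővári–Sós–Turán: let r_1, ..., r_42 be the row sums and z = Σ r_i the total number of 1s. Each pair of columns can share at most one row with both entries 1 (else a 2×2 all-ones block appears), so Σ_i C(r_i, 2) ≤ C(189, 2) = 17766. By convexity Σ_i C(r_i, 2) ≥ 42·C(z/42, 2) = z(z − 42)/(2·42), giving z² − 42z − 42·189·188 ≤ 0 and hence z ≤ (1/2)[42 + √(1764 + 4·1492344)] = (1/2)[42 + √5971140] ≈ (1/2)(42 + 2443.5916) = 1242.7958.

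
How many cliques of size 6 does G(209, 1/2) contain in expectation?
E[# K_6] = C(209, 6) · (1/2)^C(6, 2) = 107670993144 / 2^15 = 13458874143/4096 ≈ 3285857.945068

For each 6-subset S of vertices (there are C(209, 6) = 107670993144 such S), let X_S = 1 if S induces a K_6 (all C(6, 2) = 15 edges present). Then P(X_S = 1) = (1/2)^15 = 1/32768. By linearity of expectation, E[# K_6] = C(209, 6) · (1/2)^15 = 107670993144 / 32768 = 13458874143/4096 ≈ 3285857.945068.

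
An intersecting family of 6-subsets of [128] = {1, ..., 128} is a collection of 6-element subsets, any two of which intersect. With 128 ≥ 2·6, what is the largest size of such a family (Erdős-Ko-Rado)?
max |F| = C(127, 5) = 254231775

Erdős-Ko-Rado (1961): when n ≥ 2k, max |F| = C(n−1, k−1). The bound is attained by the star {A : i ∈ A} for any fixed i ∈ [n]. Here C(128−1, 6−1) = C(127, 5) = 254231775.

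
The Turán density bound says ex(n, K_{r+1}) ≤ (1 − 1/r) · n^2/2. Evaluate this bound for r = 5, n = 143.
Turán density bound = (4/5) · 143^2/2 = 40898/5 ≈ 8179.6

Turán's theorem: ex(n, K_{r+1}) is achieved by the complete r-partite Turán graph T(n, r) with parts as balanced as possible, and is at most (1 − 1/r) · n^2/2. For r = 5, n = 143: the density bound is (4/5) · 20449/2 = 40898/5 ≈ 8179.6. The integer-valued extremum is e(T(143, 5)) = 8179, which is strictly less than the density bound 40898/5 since 5 ∤ 143 (the parts of T(143, 5) cannot all be equal).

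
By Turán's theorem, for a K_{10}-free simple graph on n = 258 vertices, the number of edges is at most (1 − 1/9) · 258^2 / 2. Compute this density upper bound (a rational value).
Turán density bound = (8/9) · 258^2/2 = 29584

Turán's theorem: ex(n, K_{r+1}) is achieved by the complete r-partite Turán graph T(n, r) with parts as balanced as possible, and is at most (1 − 1/r) · n^2/2. For r = 9, n = 258: the density bound is (8/9) · 66564/2 = 29584. The integer-valued extremum is e(T(258, 9)) = 29583, which is strictly less than the density bound 29584 since 9 ∤ 258 (the parts of T(258, 9) cannot all be equal).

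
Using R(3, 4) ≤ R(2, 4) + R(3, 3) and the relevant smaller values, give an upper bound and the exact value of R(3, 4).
R(3, 4) ≤ R(2, 4) + R(3, 3) = 4 + 6 = 10; exact value R(3, 4) = 9.

The Erdős–Szekeres recurrence R(r, s) ≤ R(r−1, s) + R(r, s−1) applied to (r, s) = (3, 4) gives
  R(3, 4) ≤ R(2, 4) + R(3, 3) = 4 + 6 = 10.
(Recall R(2, k) = k and R is symmetric.) The recurrence is not tight here (it gives 10, but the exact value is R(3, 4) = 9); the tight upper bound requires a sharper argument than the simple recurrence, combined with a lower-bound construction on K_{8}.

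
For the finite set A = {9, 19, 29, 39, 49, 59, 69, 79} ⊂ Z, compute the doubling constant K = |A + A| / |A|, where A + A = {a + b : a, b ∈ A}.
K = |A + A| / |A| = 15/8

Enumerate A + A = {a + b : a, b ∈ A}. With |A| = 8, there are |A|^2 = 64 ordered sum pairs; collecting distinct values, A + A = {18, 28, 38, 48, 58, 68, 78, 88, 98, 108, 118, 128, 138, 148, 158}, so |A + A| = 15. Thus K = 15/8. Here |A + A| = 2|A| − 1 = 15, the minimum possible — so K = 15/8 is minimal, which holds iff A is an arithmetic progression.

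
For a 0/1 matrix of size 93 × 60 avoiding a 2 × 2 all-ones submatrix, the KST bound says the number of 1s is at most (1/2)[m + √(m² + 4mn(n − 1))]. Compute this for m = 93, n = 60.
z(93, 60; 2, 2) ≤ (1/2)[93 + √(93² + 4·93·60·59)] = (1/2)[93 + √1325529] = 622.1581

Kővári–Sós–Turán: let r_1, ..., r_93 be the row sums and z = Σ r_i the total number of 1s. Each pair of columns can share at most one row with both entries 1 (else a 2×2 all-ones block appears), so Σ_i C(r_i, 2) ≤ C(60, 2) = 1770. By convexity Σ_i C(r_i, 2) ≥ 93·C(z/93, 2) = z(z − 93)/(2·93), giving z² − 93z − 93·60·59 ≤ 0 and hence z ≤ (1/2)[93 + √(8649 + 4·329220)] = (1/2)[93 + √1325529] ≈ (1/2)(93 + 1151.3162) = 622.1581.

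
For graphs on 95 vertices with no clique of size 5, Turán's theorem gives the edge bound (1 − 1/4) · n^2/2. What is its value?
Turán density bound = (3/4) · 95^2/2 = 27075/8 ≈ 3384.375

Turán's theorem: ex(n, K_{r+1}) is achieved by the complete r-partite Turán graph T(n, r) with parts as balanced as possible, and is at most (1 − 1/r) · n^2/2. For r = 4, n = 95: the density bound is (3/4) · 9025/2 = 27075/8 ≈ 3384.375. The integer-valued extremum is e(T(95, 4)) = 3384, which is strictly less than the density bound 27075/8 since 4 ∤ 95 (the parts of T(95, 4) cannot all be equal).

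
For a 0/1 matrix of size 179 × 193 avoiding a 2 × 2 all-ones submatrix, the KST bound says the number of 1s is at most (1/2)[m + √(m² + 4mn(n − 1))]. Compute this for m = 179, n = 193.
z(179, 193; 2, 2) ≤ (1/2)[179 + √(179² + 4·179·193·192)] = (1/2)[179 + √26564137] = 2666.5204

Kővári–Sós–Turán: let r_1, ..., r_179 be the row sums and z = Σ r_i the total number of 1s. Each pair of columns can share at most one row with both entries 1 (else a 2×2 all-ones block appears), so Σ_i C(r_i, 2) ≤ C(193, 2) = 18528. By convexity Σ_i C(r_i, 2) ≥ 179·C(z/179, 2) = z(z − 179)/(2·179), giving z² − 179z − 179·193·192 ≤ 0 and hence z ≤ (1/2)[179 + √(32041 + 4·6633024)] = (1/2)[179 + √26564137] ≈ (1/2)(179 + 5154.0408) = 2666.5204.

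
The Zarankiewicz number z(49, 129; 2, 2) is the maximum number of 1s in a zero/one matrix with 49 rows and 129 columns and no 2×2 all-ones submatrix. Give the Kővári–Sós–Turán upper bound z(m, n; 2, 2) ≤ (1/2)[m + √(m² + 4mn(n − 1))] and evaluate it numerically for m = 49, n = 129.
z(49, 129; 2, 2) ≤ (1/2)[49 + √(49² + 4·49·129·128)] = (1/2)[49 + √3238753] = 924.3268

Kővári–Sós–Turán: let r_1, ..., r_49 be the row sums and z = Σ r_i the total number of 1s. Each pair of columns can share at most one row with both entries 1 (else a 2×2 all-ones block appears), so Σ_i C(r_i, 2) ≤ C(129, 2) = 8256. By convexity Σ_i C(r_i, 2) ≥ 49·C(z/49, 2) = z(z − 49)/(2·49), giving z² − 49z − 49·129·128 ≤ 0 and hence z ≤ (1/2)[49 + √(2401 + 4·809088)] = (1/2)[49 + √3238753] ≈ (1/2)(49 + 1799.6536) = 924.3268.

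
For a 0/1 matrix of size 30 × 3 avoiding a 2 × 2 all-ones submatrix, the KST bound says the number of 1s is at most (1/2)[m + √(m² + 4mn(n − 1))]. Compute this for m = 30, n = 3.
z(30, 3; 2, 2) ≤ (1/2)[30 + √(30² + 4·30·3·2)] = (1/2)[30 + √1620] = 35.1246

Kővári–Sós–Turán: let r_1, ..., r_30 be the row sums and z = Σ r_i the total number of 1s. Each pair of columns can share at most one row with both entries 1 (else a 2×2 all-ones block appears), so Σ_i C(r_i, 2) ≤ C(3, 2) = 3. By convexity Σ_i C(r_i, 2) ≥ 30·C(z/30, 2) = z(z − 30)/(2·30), giving z² − 30z − 30·3·2 ≤ 0 and hence z ≤ (1/2)[30 + √(900 + 4·180)] = (1/2)[30 + √1620] ≈ (1/2)(30 + 40.2492) = 35.1246.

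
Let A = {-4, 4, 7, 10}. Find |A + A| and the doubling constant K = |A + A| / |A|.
K = |A + A| / |A| = 9/4

Enumerate A + A = {a + b : a, b ∈ A}. With |A| = 4, there are |A|^2 = 16 ordered sum pairs; collecting distinct values, A + A = {-8, 0, 3, 6, 8, 11, 14, 17, 20}, so |A + A| = 9. Thus K = 9/4. For comparison, the minimum possible |A + A| over all 4-element sets is 2·4 − 1 = 7 (so min K = 7/4), attained only by arithmetic progressions.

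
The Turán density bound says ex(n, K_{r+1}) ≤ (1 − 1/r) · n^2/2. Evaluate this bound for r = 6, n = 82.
Turán density bound = (5/6) · 82^2/2 = 8405/3 ≈ 2801.6667

Turán's theorem: ex(n, K_{r+1}) is achieved by the complete r-partite Turán graph T(n, r) with parts as balanced as possible, and is at most (1 − 1/r) · n^2/2. For r = 6, n = 82: the density bound is (5/6) · 6724/2 = 8405/3 ≈ 2801.6667. The integer-valued extremum is e(T(82, 6)) = 2801, which is strictly less than the density bound 8405/3 since 6 ∤ 82 (the parts of T(82, 6) cannot all be equal).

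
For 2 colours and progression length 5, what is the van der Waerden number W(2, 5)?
W(2, 5) = 178

W(2, 5) = 178. The lower bound W(2, 5) > 177 comes from an explicit good 2-colouring of [1, 177]; the upper bound W(2, 5) ≤ 178 was verified by exhaustive search over 2-colourings of [1, 178].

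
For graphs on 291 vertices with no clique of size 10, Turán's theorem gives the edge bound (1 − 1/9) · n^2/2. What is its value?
Turán density bound = (8/9) · 291^2/2 = 37636

Turán's theorem: ex(n, K_{r+1}) is achieved by the complete r-partite Turán graph T(n, r) with parts as balanced as possible, and is at most (1 − 1/r) · n^2/2. For r = 9, n = 291: the density bound is (8/9) · 84681/2 = 37636. The integer-valued extremum is e(T(291, 9)) = 37635, which is strictly less than the density bound 37636 since 9 ∤ 291 (the parts of T(291, 9) cannot all be equal).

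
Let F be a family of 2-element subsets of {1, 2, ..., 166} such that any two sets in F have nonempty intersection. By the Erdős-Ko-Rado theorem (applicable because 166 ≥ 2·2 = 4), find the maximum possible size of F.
max |F| = C(165, 1) = 165

Erdős-Ko-Rado (1961): when n ≥ 2k, max |F| = C(n−1, k−1). The bound is attained by the star {A : i ∈ A} for any fixed i ∈ [n]. Here C(166−1, 2−1) = C(165, 1) = 165.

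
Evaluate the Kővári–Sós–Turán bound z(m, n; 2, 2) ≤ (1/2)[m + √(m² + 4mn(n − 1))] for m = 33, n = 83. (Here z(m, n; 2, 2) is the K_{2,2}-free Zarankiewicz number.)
z(33, 83; 2, 2) ≤ (1/2)[33 + √(33² + 4·33·83·82)] = (1/2)[33 + √899481] = 490.7049

Kővári–Sós–Turán: let r_1, ..., r_33 be the row sums and z = Σ r_i the total number of 1s. Each pair of columns can share at most one row with both entries 1 (else a 2×2 all-ones block appears), so Σ_i C(r_i, 2) ≤ C(83, 2) = 3403. By convexity Σ_i C(r_i, 2) ≥ 33·C(z/33, 2) = z(z − 33)/(2·33), giving z² − 33z − 33·83·82 ≤ 0 and hence z ≤ (1/2)[33 + √(1089 + 4·224598)] = (1/2)[33 + √899481] ≈ (1/2)(33 + 948.4097) = 490.7049.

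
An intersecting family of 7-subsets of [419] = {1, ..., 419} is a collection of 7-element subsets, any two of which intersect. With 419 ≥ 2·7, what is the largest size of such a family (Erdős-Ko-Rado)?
max |F| = C(418, 6) = 7146142307304

Erdős-Ko-Rado (1961): when n ≥ 2k, max |F| = C(n−1, k−1). The bound is attained by the star {A : i ∈ A} for any fixed i ∈ [n]. Here C(419−1, 7−1) = C(418, 6) = 7146142307304.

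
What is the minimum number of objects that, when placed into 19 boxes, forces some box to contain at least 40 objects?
n = (40 − 1)·19 + 1 = 742

By the generalised pigeonhole principle, to guarantee some box contains ≥ r objects we need more than (r − 1) · k objects total. Threshold: n = (r − 1) · k + 1. With r = 40 and k = 19: n = 39 · 19 + 1 = 741 + 1 = 742. For n = 741 = 39 · 19, we can put exactly 39 objects in every box, avoiding 40 in any single one — so 742 is tight.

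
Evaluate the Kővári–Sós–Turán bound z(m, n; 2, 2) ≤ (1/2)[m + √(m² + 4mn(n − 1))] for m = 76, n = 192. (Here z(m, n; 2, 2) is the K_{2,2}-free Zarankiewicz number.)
z(76, 192; 2, 2) ≤ (1/2)[76 + √(76² + 4·76·192·191)] = (1/2)[76 + √11154064] = 1707.885

Kővári–Sós–Turán: let r_1, ..., r_76 be the row sums and z = Σ r_i the total number of 1s. Each pair of columns can share at most one row with both entries 1 (else a 2×2 all-ones block appears), so Σ_i C(r_i, 2) ≤ C(192, 2) = 18336. By convexity Σ_i C(r_i, 2) ≥ 76·C(z/76, 2) = z(z − 76)/(2·76), giving z² − 76z − 76·192·191 ≤ 0 and hence z ≤ (1/2)[76 + √(5776 + 4·2787072)] = (1/2)[76 + √11154064] ≈ (1/2)(76 + 3339.7701) = 1707.885.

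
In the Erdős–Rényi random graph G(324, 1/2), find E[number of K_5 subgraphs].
E[# K_5] = C(324, 5) · (1/2)^C(5, 2) = 28845440064 / 2^10 = 450710001/16 = 28169375.0625

For each 5-subset S of vertices (there are C(324, 5) = 28845440064 such S), let X_S = 1 if S induces a K_5 (all C(5, 2) = 10 edges present). Then P(X_S = 1) = (1/2)^10 = 1/1024. By linearity of expectation, E[# K_5] = C(324, 5) · (1/2)^10 = 28845440064 / 1024 = 450710001/16 = 28169375.0625.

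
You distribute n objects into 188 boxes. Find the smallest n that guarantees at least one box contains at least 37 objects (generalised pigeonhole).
n = (37 − 1)·188 + 1 = 6769

By the generalised pigeonhole principle, to guarantee some box contains ≥ r objects we need more than (r − 1) · k objects total. Threshold: n = (r − 1) · k + 1. With r = 37 and k = 188: n = 36 · 188 + 1 = 6768 + 1 = 6769. For n = 6768 = 36 · 188, we can put exactly 36 objects in every box, avoiding 37 in any single one — so 6769 is tight.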